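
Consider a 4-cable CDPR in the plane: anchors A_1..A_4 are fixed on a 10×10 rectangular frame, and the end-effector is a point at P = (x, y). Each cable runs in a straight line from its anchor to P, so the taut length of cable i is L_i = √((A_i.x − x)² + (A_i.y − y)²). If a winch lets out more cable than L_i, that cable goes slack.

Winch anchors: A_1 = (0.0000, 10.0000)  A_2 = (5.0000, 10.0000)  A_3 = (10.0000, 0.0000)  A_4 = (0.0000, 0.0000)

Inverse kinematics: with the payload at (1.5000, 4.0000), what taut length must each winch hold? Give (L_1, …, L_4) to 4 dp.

L_1 = √((0.0000−1.5000)² + (10.0000−4.0000)²) = 6.1847
L_2 = √((5.0000−1.5000)² + (10.0000−4.0000)²) = 6.9462
L_3 = √((10.0000−1.5000)² + (0.0000−4.0000)²) = 9.3941
L_4 = √((0.0000−1.5000)² + (0.0000−4.0000)²) = 4.2720

(6.1847, 6.9462, 9.3941, 4.2720)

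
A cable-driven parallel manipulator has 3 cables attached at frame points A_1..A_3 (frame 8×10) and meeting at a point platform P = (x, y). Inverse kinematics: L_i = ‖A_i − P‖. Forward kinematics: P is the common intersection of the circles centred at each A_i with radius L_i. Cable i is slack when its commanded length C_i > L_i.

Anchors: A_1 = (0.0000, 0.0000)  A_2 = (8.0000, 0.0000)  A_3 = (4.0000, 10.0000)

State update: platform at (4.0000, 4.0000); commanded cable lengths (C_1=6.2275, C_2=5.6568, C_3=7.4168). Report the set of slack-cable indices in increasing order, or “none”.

i=1: geometric 5.6569 vs commanded 6.2275 ⇒ slack
i=2: geometric 5.6569 vs commanded 5.6568 ⇒ taut
i=3: geometric 6.0000 vs commanded 7.4168 ⇒ slack

1, 3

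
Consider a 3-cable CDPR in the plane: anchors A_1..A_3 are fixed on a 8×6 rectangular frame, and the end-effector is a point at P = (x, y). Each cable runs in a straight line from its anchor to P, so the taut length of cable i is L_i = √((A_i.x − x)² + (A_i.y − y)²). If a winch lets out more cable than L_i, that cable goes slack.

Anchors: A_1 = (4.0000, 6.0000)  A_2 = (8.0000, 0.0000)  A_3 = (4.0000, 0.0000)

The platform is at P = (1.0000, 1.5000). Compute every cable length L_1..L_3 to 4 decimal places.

L_1 = √((4.0000−1.0000)² + (6.0000−1.5000)²) = 5.4083
L_2 = √((8.0000−1.0000)² + (0.0000−1.5000)²) = 7.1589
L_3 = √((4.0000−1.0000)² + (0.0000−1.5000)²) = 3.3541

(5.4083, 7.1589, 3.3541)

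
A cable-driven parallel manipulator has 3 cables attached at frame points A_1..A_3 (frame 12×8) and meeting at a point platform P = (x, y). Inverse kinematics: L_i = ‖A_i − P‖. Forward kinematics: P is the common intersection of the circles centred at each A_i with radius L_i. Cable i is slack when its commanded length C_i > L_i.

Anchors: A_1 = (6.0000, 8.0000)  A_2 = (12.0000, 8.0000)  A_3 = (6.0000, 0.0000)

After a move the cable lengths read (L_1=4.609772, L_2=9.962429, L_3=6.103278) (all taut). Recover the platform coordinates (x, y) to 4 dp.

(2.5000, 5.0000)

circle eqns → linear via eq_j − eq_1; set k_j = A_j·A_j − L_j²
k_1 = 36.0000+64.0000−21.2500 = 78.7500
-12.0000·x + 0.0000·y = k_1−k_2 = -30.0000
0.0000·x + 16.0000·y = k_1−k_3 = 80.0000
solve first two rows → x=2.5000, y=5.0000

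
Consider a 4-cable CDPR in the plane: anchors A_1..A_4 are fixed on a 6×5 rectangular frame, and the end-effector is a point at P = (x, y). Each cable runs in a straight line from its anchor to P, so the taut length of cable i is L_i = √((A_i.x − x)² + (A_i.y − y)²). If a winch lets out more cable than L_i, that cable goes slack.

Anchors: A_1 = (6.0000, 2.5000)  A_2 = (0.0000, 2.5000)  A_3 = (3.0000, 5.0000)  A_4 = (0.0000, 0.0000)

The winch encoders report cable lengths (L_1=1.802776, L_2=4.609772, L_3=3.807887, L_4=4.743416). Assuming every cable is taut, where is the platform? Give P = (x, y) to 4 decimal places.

expand ‖A_i−P‖²=L_i² and subtract eq 1 (k_i ≔ ‖A_i‖²−L_i²)
k_1 = 36.0000+6.2500−3.2500 = 39.0000
eq1−eq2 → [12.0000  0.0000]·P = 54.0000
eq1−eq3 → [6.0000  -5.0000]·P = 19.5000
eq1−eq4 → [12.0000  5.0000]·P = 61.5000
2×2 solve → P = (4.5000, 1.5000)
check cable 4: ‖A_4−P‖² = 22.5000 ≈ L_4² = 22.5000 ✓

(4.5000, 1.5000)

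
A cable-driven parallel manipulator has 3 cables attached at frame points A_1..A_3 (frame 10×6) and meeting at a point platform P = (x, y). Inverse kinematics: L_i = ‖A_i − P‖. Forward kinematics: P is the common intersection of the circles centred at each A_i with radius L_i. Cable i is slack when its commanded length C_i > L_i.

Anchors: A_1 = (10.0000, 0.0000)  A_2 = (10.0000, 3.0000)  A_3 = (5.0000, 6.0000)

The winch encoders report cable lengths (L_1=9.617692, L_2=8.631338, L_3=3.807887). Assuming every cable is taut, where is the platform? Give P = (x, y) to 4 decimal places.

(1.5000, 4.5000)

circle eqns → linear via eq_j − eq_1; set k_j = A_j·A_j − L_j²
k_1 = 100.0000+0.0000−92.5000 = 7.5000
0.0000·x − 6.0000·y = k_1−k_2 = -27.0000
10.0000·x − 12.0000·y = k_1−k_3 = -39.0000
solve first two rows → x=1.5000, y=4.5000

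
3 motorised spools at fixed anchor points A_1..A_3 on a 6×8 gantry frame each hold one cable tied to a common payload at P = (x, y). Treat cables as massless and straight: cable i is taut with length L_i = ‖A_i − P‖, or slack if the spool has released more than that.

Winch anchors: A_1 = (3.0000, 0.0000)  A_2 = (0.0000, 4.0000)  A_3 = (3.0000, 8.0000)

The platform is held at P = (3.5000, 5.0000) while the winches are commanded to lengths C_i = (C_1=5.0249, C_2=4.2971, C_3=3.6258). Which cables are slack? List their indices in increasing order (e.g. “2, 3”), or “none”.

i=1: geometric 5.0249 vs commanded 5.0249 ⇒ taut
i=2: geometric 3.6401 vs commanded 4.2971 ⇒ slack
i=3: geometric 3.0414 vs commanded 3.6258 ⇒ slack

2, 3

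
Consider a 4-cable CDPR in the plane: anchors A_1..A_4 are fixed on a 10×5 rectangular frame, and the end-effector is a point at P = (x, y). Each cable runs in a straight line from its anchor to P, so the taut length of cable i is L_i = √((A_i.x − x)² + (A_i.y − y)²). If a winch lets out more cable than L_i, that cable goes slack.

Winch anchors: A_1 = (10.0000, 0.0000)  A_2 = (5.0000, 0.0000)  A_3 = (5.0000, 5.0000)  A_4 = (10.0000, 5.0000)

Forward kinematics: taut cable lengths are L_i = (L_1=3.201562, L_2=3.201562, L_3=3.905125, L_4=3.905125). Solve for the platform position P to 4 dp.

circle eqns → linear via eq_j − eq_1; set k_j = A_j·A_j − L_j²
k_1 = 100.0000+0.0000−10.2500 = 89.7500
10.0000·x + 0.0000·y = k_1−k_2 = 75.0000
10.0000·x − 10.0000·y = k_1−k_3 = 55.0000
0.0000·x − 10.0000·y = k_1−k_4 = -20.0000
solve first two rows → x=7.5000, y=2.0000
check cable 4: ‖A_4−P‖² = 15.2500 ≈ L_4² = 15.2500 ✓

(7.5000, 2.0000)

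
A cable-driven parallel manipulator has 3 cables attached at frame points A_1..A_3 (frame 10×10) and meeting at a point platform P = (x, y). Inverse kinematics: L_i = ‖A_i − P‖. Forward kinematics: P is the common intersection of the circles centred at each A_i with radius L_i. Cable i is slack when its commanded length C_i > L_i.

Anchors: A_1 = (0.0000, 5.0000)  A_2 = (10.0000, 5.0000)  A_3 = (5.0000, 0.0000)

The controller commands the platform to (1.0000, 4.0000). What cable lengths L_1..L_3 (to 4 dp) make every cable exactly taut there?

(1.4142, 9.0554, 5.6569)

L_1 = √((0.0000−1.0000)² + (5.0000−4.0000)²) = 1.4142
L_2 = √((10.0000−1.0000)² + (5.0000−4.0000)²) = 9.0554
L_3 = √((5.0000−1.0000)² + (0.0000−4.0000)²) = 5.6569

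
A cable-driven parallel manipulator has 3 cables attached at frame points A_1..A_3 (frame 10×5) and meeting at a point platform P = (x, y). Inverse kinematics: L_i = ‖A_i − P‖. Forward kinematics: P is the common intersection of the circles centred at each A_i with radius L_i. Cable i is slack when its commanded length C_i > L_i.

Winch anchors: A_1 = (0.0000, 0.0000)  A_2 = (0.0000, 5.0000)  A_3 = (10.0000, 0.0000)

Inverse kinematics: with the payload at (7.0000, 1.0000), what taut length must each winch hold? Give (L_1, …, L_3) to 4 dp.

L_1 = √((0.0000−7.0000)² + (0.0000−1.0000)²) = 7.0711
L_2 = √((0.0000−7.0000)² + (5.0000−1.0000)²) = 8.0623
L_3 = √((10.0000−7.0000)² + (0.0000−1.0000)²) = 3.1623

(7.0711, 8.0623, 3.1623)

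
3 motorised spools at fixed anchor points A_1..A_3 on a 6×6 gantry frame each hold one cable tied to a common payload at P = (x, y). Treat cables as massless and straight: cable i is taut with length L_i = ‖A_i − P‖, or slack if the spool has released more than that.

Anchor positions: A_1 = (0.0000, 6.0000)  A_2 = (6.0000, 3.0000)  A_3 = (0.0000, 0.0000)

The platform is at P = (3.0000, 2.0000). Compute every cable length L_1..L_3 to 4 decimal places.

(5.0000, 3.1623, 3.6056)

cable 1: Δx=-3.0000, Δy=4.0000; L_1 = √(Δx²+Δy²) = 5.0000
cable 2: Δx=3.0000, Δy=1.0000; L_2 = √(Δx²+Δy²) = 3.1623
cable 3: Δx=-3.0000, Δy=-2.0000; L_3 = √(Δx²+Δy²) = 3.6056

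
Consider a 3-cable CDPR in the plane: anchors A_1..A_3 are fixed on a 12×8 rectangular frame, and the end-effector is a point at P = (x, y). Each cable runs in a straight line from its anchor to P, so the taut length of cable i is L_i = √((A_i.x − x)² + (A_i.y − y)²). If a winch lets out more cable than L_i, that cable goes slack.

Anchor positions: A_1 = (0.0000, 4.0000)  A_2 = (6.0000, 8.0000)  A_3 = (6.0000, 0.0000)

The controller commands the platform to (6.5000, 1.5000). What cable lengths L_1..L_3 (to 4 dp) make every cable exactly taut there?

(6.9642, 6.5192, 1.5811)

L_1 = √((0.0000−6.5000)² + (4.0000−1.5000)²) = 6.9642
L_2 = √((6.0000−6.5000)² + (8.0000−1.5000)²) = 6.5192
L_3 = √((6.0000−6.5000)² + (0.0000−1.5000)²) = 1.5811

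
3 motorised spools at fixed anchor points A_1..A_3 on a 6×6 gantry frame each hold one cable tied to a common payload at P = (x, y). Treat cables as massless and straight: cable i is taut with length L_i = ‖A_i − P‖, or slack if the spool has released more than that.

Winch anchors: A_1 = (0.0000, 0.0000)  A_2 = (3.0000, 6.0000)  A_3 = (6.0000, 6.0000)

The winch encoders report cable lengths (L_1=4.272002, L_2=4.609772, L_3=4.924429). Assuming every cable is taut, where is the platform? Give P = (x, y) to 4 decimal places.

(4.0000, 1.5000)

circle eqns → linear via eq_j − eq_1; set k_j = A_j·A_j − L_j²
k_1 = 0.0000+0.0000−18.2500 = -18.2500
-6.0000·x − 12.0000·y = k_1−k_2 = -42.0000
-12.0000·x − 12.0000·y = k_1−k_3 = -66.0000
solve first two rows → x=4.0000, y=1.5000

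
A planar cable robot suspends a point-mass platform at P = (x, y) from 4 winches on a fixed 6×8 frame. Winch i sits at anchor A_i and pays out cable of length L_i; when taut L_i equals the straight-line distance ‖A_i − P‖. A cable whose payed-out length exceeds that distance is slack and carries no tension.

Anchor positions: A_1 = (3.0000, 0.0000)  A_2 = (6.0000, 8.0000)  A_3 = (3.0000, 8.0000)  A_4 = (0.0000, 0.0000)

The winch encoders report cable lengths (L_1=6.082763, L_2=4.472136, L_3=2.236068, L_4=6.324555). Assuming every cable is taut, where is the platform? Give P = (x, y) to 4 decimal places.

each cable: (A_i−P)·(A_i−P) = L_i²; let q_i = ‖A_i‖²−L_i²
q_1 = 9.0000+0.0000−37.0000 = -28.0000
row 1: -6.0000x − 16.0000y = -108.0000  (q_2=80.0000)
row 2: 0.0000x − 16.0000y = -96.0000  (q_3=68.0000)
row 3: 6.0000x + 0.0000y = 12.0000  (q_4=-40.0000)
Cramer on rows 1–2 → x = 2.0000, y = 6.0000
check cable 4: ‖A_4−P‖² = 40.0000 ≈ L_4² = 40.0000 ✓

(2.0000, 6.0000)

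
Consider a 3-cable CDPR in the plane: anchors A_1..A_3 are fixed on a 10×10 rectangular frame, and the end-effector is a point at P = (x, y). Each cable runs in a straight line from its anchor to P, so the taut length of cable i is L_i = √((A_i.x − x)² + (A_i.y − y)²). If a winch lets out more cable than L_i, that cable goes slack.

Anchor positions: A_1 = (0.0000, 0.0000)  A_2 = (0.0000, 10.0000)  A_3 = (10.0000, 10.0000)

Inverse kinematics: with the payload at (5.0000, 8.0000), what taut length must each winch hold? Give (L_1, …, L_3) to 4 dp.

(9.4340, 5.3852, 5.3852)

L_1 = √((0.0000−5.0000)² + (0.0000−8.0000)²) = 9.4340
L_2 = √((0.0000−5.0000)² + (10.0000−8.0000)²) = 5.3852
L_3 = √((10.0000−5.0000)² + (10.0000−8.0000)²) = 5.3852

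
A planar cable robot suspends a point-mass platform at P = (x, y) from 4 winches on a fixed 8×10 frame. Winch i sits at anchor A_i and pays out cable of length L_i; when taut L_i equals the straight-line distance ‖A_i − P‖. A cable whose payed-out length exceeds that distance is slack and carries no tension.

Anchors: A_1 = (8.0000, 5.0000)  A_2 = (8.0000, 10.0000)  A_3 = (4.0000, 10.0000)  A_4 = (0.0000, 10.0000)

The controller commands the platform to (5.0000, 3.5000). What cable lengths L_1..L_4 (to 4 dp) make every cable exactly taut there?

cable 1: Δx=3.0000, Δy=1.5000; L_1 = √(Δx²+Δy²) = 3.3541
cable 2: Δx=3.0000, Δy=6.5000; L_2 = √(Δx²+Δy²) = 7.1589
cable 3: Δx=-1.0000, Δy=6.5000; L_3 = √(Δx²+Δy²) = 6.5765
cable 4: Δx=-5.0000, Δy=6.5000; L_4 = √(Δx²+Δy²) = 8.2006

(3.3541, 7.1589, 6.5765, 8.2006)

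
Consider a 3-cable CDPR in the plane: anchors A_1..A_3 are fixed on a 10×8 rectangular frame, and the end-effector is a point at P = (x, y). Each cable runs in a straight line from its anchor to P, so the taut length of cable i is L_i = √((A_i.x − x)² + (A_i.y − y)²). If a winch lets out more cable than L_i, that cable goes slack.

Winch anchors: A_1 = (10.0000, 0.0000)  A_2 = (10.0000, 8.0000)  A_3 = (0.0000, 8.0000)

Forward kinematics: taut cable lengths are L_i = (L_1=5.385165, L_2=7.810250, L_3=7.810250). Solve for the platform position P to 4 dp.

(5.0000, 2.0000)

expand ‖A_i−P‖²=L_i² and subtract eq 1 (k_i ≔ ‖A_i‖²−L_i²)
k_1 = 100.0000+0.0000−29.0000 = 71.0000
eq1−eq2 → [0.0000  -16.0000]·P = -32.0000
eq1−eq3 → [20.0000  -16.0000]·P = 68.0000
2×2 solve → P = (5.0000, 2.0000)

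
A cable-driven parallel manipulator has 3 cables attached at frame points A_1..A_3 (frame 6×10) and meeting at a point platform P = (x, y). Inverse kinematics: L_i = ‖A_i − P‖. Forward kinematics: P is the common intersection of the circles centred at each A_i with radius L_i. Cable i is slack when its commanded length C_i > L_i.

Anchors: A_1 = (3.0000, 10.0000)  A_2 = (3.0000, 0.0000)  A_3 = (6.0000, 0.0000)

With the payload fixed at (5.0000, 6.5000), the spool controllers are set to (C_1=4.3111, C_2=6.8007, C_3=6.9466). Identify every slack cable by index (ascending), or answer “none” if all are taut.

1, 3

cable 1: √((-2.0000)²+(3.5000)²)=4.0311, C_1=4.3111: slack
cable 2: √((-2.0000)²+(-6.5000)²)=6.8007, C_2=6.8007: taut
cable 3: √((1.0000)²+(-6.5000)²)=6.5765, C_3=6.9466: slack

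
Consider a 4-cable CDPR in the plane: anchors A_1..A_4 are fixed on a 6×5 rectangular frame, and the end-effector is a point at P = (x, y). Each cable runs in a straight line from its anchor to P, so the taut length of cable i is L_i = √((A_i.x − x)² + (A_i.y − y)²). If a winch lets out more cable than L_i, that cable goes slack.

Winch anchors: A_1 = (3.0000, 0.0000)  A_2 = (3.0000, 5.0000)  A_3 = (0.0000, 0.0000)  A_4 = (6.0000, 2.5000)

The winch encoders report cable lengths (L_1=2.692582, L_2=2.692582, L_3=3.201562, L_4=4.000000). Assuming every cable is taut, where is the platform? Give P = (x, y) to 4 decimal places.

(2.0000, 2.5000)

each cable: (A_i−P)·(A_i−P) = L_i²; let k_i = ‖A_i‖²−L_i²
k_1 = 9.0000+0.0000−7.2500 = 1.7500
row 1: 0.0000x − 10.0000y = -25.0000  (k_2=26.7500)
row 2: 6.0000x + 0.0000y = 12.0000  (k_3=-10.2500)
row 3: -6.0000x − 5.0000y = -24.5000  (k_4=26.2500)
Cramer on rows 1–2 → x = 2.0000, y = 2.5000
check cable 4: ‖A_4−P‖² = 16.0000 ≈ L_4² = 16.0000 ✓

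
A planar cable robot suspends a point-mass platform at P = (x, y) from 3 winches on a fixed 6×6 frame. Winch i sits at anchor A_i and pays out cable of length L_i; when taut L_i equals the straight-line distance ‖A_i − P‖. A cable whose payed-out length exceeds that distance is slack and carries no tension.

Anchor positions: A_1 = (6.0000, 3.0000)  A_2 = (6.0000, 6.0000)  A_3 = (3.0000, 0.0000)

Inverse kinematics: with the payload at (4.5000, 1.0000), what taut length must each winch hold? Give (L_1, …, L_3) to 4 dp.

(2.5000, 5.2202, 1.8028)

L_1 = √((6.0000−4.5000)² + (3.0000−1.0000)²) = 2.5000
L_2 = √((6.0000−4.5000)² + (6.0000−1.0000)²) = 5.2202
L_3 = √((3.0000−4.5000)² + (0.0000−1.0000)²) = 1.8028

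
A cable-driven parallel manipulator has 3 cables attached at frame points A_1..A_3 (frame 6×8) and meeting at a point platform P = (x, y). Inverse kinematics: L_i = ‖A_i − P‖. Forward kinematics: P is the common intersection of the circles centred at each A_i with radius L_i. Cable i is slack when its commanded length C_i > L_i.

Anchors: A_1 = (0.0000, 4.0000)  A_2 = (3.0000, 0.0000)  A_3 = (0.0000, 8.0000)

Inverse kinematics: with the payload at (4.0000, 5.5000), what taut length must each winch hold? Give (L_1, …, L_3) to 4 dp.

cable 1: Δx=-4.0000, Δy=-1.5000; L_1 = √(Δx²+Δy²) = 4.2720
cable 2: Δx=-1.0000, Δy=-5.5000; L_2 = √(Δx²+Δy²) = 5.5902
cable 3: Δx=-4.0000, Δy=2.5000; L_3 = √(Δx²+Δy²) = 4.7170

(4.2720, 5.5902, 4.7170)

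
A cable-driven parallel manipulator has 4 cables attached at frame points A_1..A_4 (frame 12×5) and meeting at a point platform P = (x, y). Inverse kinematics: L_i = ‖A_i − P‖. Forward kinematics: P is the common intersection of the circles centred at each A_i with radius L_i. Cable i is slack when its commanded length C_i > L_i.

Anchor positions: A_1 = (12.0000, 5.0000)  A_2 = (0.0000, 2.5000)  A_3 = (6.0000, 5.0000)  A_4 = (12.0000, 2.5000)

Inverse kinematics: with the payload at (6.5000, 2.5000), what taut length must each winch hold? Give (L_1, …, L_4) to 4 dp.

cable 1: Δx=5.5000, Δy=2.5000; L_1 = √(Δx²+Δy²) = 6.0415
cable 2: Δx=-6.5000, Δy=0.0000; L_2 = √(Δx²+Δy²) = 6.5000
cable 3: Δx=-0.5000, Δy=2.5000; L_3 = √(Δx²+Δy²) = 2.5495
cable 4: Δx=5.5000, Δy=0.0000; L_4 = √(Δx²+Δy²) = 5.5000

(6.0415, 6.5000, 2.5495, 5.5000)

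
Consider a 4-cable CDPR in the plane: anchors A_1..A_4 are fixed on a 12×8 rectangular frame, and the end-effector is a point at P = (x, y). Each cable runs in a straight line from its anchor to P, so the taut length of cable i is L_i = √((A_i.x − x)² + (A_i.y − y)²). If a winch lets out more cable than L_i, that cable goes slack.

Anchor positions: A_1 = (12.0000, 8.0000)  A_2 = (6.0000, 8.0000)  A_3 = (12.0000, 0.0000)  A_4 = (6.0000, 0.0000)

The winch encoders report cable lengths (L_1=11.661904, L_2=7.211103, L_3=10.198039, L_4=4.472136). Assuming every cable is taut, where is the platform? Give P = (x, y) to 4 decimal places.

circle eqns → linear via eq_j − eq_1; set k_j = A_j·A_j − L_j²
k_1 = 144.0000+64.0000−136.0000 = 72.0000
12.0000·x + 0.0000·y = k_1−k_2 = 24.0000
0.0000·x + 16.0000·y = k_1−k_3 = 32.0000
12.0000·x + 16.0000·y = k_1−k_4 = 56.0000
solve first two rows → x=2.0000, y=2.0000
check cable 4: ‖A_4−P‖² = 20.0000 ≈ L_4² = 20.0000 ✓

(2.0000, 2.0000)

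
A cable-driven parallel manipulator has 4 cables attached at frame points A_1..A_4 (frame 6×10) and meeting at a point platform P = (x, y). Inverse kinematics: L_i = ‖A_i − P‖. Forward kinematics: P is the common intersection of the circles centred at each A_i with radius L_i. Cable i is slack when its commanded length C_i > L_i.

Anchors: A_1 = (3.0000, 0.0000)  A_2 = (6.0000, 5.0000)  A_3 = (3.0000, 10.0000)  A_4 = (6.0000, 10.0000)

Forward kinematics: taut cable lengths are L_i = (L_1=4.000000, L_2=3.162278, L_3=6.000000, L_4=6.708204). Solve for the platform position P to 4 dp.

circle eqns → linear via eq_j − eq_1; set k_j = A_j·A_j − L_j²
k_1 = 9.0000+0.0000−16.0000 = -7.0000
-6.0000·x − 10.0000·y = k_1−k_2 = -58.0000
0.0000·x − 20.0000·y = k_1−k_3 = -80.0000
-6.0000·x − 20.0000·y = k_1−k_4 = -98.0000
solve first two rows → x=3.0000, y=4.0000
check cable 4: ‖A_4−P‖² = 45.0000 ≈ L_4² = 45.0000 ✓

(3.0000, 4.0000)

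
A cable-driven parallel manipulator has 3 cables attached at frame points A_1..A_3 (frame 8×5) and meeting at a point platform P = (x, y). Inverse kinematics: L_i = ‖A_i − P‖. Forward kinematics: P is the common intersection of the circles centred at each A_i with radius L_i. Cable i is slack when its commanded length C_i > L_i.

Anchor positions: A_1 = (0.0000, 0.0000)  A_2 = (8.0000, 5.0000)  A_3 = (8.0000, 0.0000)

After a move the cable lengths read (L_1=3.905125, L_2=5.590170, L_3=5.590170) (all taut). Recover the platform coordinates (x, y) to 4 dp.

circle eqns → linear via eq_j − eq_1; set k_j = A_j·A_j − L_j²
k_1 = 0.0000+0.0000−15.2500 = -15.2500
-16.0000·x − 10.0000·y = k_1−k_2 = -73.0000
-16.0000·x + 0.0000·y = k_1−k_3 = -48.0000
solve first two rows → x=3.0000, y=2.5000

(3.0000, 2.5000)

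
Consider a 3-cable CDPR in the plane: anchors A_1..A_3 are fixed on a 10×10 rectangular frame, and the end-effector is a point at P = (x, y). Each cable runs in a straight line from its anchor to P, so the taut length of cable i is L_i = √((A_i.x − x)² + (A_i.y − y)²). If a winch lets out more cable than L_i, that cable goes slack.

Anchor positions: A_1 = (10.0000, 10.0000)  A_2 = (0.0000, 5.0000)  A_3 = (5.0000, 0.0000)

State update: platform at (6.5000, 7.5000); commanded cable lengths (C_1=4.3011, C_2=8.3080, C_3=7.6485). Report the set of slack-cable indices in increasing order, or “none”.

cable 1: √((3.5000)²+(2.5000)²)=4.3012, C_1=4.3011: taut
cable 2: √((-6.5000)²+(-2.5000)²)=6.9642, C_2=8.3080: slack
cable 3: √((-1.5000)²+(-7.5000)²)=7.6485, C_3=7.6485: taut

2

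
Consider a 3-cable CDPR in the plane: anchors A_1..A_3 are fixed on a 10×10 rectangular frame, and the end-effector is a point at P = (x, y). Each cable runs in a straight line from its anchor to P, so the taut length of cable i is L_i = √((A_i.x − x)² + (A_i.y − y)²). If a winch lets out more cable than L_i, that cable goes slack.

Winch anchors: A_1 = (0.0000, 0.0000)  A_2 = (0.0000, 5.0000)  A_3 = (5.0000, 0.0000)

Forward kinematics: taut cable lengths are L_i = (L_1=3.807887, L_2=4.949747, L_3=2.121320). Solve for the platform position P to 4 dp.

expand ‖A_i−P‖²=L_i² and subtract eq 1 (c_i ≔ ‖A_i‖²−L_i²)
c_1 = 0.0000+0.0000−14.5000 = -14.5000
eq1−eq2 → [0.0000  -10.0000]·P = -15.0000
eq1−eq3 → [-10.0000  0.0000]·P = -35.0000
2×2 solve → P = (3.5000, 1.5000)

(3.5000, 1.5000)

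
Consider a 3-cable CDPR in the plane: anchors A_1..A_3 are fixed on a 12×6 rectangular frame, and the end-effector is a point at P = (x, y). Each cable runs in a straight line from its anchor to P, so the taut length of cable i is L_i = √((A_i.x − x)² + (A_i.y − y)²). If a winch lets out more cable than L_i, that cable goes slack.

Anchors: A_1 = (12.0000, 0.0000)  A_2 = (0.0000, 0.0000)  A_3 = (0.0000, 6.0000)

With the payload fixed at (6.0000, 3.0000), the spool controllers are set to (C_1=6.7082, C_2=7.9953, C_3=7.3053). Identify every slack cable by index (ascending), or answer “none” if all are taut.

cable 1: L_1 = ‖A_1−P‖ = 6.7082;  C_1 = 6.7082 → taut
cable 2: L_2 = ‖A_2−P‖ = 6.7082;  C_2 = 7.9953 → slack
cable 3: L_3 = ‖A_3−P‖ = 6.7082;  C_3 = 7.3053 → slack

2, 3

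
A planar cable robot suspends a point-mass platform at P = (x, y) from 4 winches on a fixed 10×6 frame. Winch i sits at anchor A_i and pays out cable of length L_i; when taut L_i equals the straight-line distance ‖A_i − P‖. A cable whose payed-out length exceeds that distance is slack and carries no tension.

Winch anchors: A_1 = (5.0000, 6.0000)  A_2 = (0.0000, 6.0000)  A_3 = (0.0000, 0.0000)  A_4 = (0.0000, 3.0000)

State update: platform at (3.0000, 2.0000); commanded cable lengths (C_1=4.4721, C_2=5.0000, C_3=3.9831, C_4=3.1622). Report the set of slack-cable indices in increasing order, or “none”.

cable 1: L_1 = ‖A_1−P‖ = 4.4721;  C_1 = 4.4721 → taut
cable 2: L_2 = ‖A_2−P‖ = 5.0000;  C_2 = 5.0000 → taut
cable 3: L_3 = ‖A_3−P‖ = 3.6056;  C_3 = 3.9831 → slack
cable 4: L_4 = ‖A_4−P‖ = 3.1623;  C_4 = 3.1622 → taut

3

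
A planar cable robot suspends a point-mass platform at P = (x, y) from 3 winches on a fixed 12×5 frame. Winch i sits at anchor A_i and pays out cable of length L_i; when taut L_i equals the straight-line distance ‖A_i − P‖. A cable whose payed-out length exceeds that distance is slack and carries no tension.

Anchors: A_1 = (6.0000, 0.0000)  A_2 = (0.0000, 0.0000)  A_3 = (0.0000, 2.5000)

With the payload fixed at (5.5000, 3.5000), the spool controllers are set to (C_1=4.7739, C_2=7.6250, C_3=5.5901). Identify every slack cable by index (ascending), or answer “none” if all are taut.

1, 2

cable 1: L_1 = ‖A_1−P‖ = 3.5355;  C_1 = 4.7739 → slack
cable 2: L_2 = ‖A_2−P‖ = 6.5192;  C_2 = 7.6250 → slack
cable 3: L_3 = ‖A_3−P‖ = 5.5902;  C_3 = 5.5901 → taut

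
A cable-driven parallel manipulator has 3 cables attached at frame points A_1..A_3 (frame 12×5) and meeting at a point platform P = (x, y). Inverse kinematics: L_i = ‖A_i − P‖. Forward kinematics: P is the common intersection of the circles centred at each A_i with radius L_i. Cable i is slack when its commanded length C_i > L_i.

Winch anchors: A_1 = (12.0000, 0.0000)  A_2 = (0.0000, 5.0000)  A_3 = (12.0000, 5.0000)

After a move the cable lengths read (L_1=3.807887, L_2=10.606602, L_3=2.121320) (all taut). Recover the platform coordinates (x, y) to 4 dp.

circle eqns → linear via eq_j − eq_1; set q_j = A_j·A_j − L_j²
q_1 = 144.0000+0.0000−14.5000 = 129.5000
24.0000·x − 10.0000·y = q_1−q_2 = 217.0000
0.0000·x − 10.0000·y = q_1−q_3 = -35.0000
solve first two rows → x=10.5000, y=3.5000

(10.5000, 3.5000)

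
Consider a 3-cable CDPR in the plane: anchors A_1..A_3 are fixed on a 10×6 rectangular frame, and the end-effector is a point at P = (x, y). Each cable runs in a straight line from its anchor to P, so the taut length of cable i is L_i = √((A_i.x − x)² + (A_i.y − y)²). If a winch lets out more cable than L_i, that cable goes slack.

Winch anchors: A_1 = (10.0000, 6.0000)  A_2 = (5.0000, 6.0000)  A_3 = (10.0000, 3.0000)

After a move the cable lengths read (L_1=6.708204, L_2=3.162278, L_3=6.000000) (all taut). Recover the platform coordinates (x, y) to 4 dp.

(4.0000, 3.0000)

expand ‖A_i−P‖²=L_i² and subtract eq 1 (k_i ≔ ‖A_i‖²−L_i²)
k_1 = 100.0000+36.0000−45.0000 = 91.0000
eq1−eq2 → [10.0000  0.0000]·P = 40.0000
eq1−eq3 → [0.0000  6.0000]·P = 18.0000
2×2 solve → P = (4.0000, 3.0000)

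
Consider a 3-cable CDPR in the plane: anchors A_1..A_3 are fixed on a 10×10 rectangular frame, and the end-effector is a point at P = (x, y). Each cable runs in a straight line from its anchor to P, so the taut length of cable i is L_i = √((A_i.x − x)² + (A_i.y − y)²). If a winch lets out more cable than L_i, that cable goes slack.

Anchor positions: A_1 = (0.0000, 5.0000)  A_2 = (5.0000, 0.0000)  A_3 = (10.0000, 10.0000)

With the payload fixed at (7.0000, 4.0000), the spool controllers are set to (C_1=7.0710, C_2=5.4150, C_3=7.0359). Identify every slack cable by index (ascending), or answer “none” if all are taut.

2, 3

i=1: geometric 7.0711 vs commanded 7.0710 ⇒ taut
i=2: geometric 4.4721 vs commanded 5.4150 ⇒ slack
i=3: geometric 6.7082 vs commanded 7.0359 ⇒ slack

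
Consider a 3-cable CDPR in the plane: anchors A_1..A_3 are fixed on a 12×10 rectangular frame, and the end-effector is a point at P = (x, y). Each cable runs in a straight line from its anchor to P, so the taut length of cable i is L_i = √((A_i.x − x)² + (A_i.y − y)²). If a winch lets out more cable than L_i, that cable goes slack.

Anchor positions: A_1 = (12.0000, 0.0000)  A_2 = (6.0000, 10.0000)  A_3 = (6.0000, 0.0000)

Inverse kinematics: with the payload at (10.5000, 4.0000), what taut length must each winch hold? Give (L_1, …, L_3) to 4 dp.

(4.2720, 7.5000, 6.0208)

L_1 = √((12.0000−10.5000)² + (0.0000−4.0000)²) = 4.2720
L_2 = √((6.0000−10.5000)² + (10.0000−4.0000)²) = 7.5000
L_3 = √((6.0000−10.5000)² + (0.0000−4.0000)²) = 6.0208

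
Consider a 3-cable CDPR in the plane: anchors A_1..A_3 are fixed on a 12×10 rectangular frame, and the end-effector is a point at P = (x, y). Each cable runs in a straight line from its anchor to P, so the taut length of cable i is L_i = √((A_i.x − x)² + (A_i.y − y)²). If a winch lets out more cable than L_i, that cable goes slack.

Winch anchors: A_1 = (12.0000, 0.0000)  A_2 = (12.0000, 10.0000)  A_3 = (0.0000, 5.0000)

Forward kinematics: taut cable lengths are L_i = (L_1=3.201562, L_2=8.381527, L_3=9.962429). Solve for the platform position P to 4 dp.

(9.5000, 2.0000)

circle eqns → linear via eq_j − eq_1; set q_j = A_j·A_j − L_j²
q_1 = 144.0000+0.0000−10.2500 = 133.7500
0.0000·x − 20.0000·y = q_1−q_2 = -40.0000
24.0000·x − 10.0000·y = q_1−q_3 = 208.0000
solve first two rows → x=9.5000, y=2.0000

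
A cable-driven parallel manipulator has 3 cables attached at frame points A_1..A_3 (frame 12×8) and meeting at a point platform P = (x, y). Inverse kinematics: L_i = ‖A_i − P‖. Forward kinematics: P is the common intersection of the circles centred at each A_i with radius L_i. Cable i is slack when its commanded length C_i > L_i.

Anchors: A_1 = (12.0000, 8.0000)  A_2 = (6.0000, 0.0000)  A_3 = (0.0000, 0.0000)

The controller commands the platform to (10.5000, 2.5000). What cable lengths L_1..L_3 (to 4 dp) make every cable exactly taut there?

(5.7009, 5.1478, 10.7935)

cable 1: Δx=1.5000, Δy=5.5000; L_1 = √(Δx²+Δy²) = 5.7009
cable 2: Δx=-4.5000, Δy=-2.5000; L_2 = √(Δx²+Δy²) = 5.1478
cable 3: Δx=-10.5000, Δy=-2.5000; L_3 = √(Δx²+Δy²) = 10.7935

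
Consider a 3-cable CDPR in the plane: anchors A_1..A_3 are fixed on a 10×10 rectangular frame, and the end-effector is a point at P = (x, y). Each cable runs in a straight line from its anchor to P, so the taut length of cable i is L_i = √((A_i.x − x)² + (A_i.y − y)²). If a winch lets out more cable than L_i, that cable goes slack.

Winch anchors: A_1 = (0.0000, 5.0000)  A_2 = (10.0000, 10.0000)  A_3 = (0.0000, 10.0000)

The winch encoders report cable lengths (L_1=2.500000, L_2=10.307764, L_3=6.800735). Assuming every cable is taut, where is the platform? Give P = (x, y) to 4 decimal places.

(2.0000, 3.5000)

expand ‖A_i−P‖²=L_i² and subtract eq 1 (c_i ≔ ‖A_i‖²−L_i²)
c_1 = 0.0000+25.0000−6.2500 = 18.7500
eq1−eq2 → [-20.0000  -10.0000]·P = -75.0000
eq1−eq3 → [0.0000  -10.0000]·P = -35.0000
2×2 solve → P = (2.0000, 3.5000)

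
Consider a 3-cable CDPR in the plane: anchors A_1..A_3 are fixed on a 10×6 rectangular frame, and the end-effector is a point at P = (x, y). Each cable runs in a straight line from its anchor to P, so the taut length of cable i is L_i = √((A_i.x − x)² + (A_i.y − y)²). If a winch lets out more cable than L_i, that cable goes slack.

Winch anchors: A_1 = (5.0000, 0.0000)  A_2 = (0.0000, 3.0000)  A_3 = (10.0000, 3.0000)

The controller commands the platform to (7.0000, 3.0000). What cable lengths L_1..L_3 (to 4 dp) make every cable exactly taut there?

(3.6056, 7.0000, 3.0000)

L_1: Δ = A_1−P = (-2.0000, -3.0000) → ‖Δ‖ = √13.0000 = 3.6056
L_2: Δ = A_2−P = (-7.0000, 0.0000) → ‖Δ‖ = √49.0000 = 7.0000
L_3: Δ = A_3−P = (3.0000, 0.0000) → ‖Δ‖ = √9.0000 = 3.0000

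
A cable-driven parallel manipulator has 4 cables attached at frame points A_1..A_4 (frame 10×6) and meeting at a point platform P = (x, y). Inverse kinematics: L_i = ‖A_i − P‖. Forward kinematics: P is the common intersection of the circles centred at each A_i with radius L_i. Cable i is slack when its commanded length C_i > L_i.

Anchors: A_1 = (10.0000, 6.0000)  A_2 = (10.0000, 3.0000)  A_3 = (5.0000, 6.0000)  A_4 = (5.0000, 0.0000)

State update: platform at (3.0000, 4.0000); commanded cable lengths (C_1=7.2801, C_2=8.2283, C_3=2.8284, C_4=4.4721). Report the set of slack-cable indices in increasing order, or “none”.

2

i=1: geometric 7.2801 vs commanded 7.2801 ⇒ taut
i=2: geometric 7.0711 vs commanded 8.2283 ⇒ slack
i=3: geometric 2.8284 vs commanded 2.8284 ⇒ taut
i=4: geometric 4.4721 vs commanded 4.4721 ⇒ taut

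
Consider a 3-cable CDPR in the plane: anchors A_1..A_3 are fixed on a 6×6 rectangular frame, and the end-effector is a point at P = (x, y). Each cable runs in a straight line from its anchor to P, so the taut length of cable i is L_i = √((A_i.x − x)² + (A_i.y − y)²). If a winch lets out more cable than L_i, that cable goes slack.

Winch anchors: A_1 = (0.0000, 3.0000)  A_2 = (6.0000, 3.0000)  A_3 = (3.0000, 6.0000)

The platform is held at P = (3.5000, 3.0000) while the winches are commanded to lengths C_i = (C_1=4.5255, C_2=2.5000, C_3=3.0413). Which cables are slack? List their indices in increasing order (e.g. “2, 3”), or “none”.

1

cable 1: √((-3.5000)²+(0.0000)²)=3.5000, C_1=4.5255: slack
cable 2: √((2.5000)²+(0.0000)²)=2.5000, C_2=2.5000: taut
cable 3: √((-0.5000)²+(3.0000)²)=3.0414, C_3=3.0413: taut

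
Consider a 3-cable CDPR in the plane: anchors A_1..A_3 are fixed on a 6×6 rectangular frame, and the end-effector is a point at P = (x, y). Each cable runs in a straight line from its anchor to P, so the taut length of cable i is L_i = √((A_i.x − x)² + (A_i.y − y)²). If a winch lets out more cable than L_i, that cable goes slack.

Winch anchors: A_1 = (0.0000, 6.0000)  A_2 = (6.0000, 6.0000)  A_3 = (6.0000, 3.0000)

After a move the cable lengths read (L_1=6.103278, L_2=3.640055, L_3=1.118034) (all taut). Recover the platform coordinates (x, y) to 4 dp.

each cable: (A_i−P)·(A_i−P) = L_i²; let q_i = ‖A_i‖²−L_i²
q_1 = 0.0000+36.0000−37.2500 = -1.2500
row 1: -12.0000x + 0.0000y = -60.0000  (q_2=58.7500)
row 2: -12.0000x + 6.0000y = -45.0000  (q_3=43.7500)
Cramer on rows 1–2 → x = 5.0000, y = 2.5000

(5.0000, 2.5000)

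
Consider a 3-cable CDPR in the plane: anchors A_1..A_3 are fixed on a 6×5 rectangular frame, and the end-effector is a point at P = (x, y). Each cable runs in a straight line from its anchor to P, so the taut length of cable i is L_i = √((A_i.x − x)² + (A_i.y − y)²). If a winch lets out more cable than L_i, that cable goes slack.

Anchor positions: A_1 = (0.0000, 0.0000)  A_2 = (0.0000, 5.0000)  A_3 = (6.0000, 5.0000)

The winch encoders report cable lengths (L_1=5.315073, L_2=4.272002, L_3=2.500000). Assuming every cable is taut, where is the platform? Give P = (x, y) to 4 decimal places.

expand ‖A_i−P‖²=L_i² and subtract eq 1 (k_i ≔ ‖A_i‖²−L_i²)
k_1 = 0.0000+0.0000−28.2500 = -28.2500
eq1−eq2 → [0.0000  -10.0000]·P = -35.0000
eq1−eq3 → [-12.0000  -10.0000]·P = -83.0000
2×2 solve → P = (4.0000, 3.5000)

(4.0000, 3.5000)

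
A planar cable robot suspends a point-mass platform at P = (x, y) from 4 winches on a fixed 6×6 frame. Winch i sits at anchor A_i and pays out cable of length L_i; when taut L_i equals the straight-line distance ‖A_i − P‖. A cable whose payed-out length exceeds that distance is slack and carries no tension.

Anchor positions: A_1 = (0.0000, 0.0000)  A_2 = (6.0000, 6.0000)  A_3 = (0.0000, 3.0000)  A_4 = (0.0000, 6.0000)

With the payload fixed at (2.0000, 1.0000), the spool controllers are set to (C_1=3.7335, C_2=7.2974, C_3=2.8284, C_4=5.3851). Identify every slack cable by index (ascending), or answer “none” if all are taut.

1, 2

cable 1: L_1 = ‖A_1−P‖ = 2.2361;  C_1 = 3.7335 → slack
cable 2: L_2 = ‖A_2−P‖ = 6.4031;  C_2 = 7.2974 → slack
cable 3: L_3 = ‖A_3−P‖ = 2.8284;  C_3 = 2.8284 → taut
cable 4: L_4 = ‖A_4−P‖ = 5.3852;  C_4 = 5.3851 → taut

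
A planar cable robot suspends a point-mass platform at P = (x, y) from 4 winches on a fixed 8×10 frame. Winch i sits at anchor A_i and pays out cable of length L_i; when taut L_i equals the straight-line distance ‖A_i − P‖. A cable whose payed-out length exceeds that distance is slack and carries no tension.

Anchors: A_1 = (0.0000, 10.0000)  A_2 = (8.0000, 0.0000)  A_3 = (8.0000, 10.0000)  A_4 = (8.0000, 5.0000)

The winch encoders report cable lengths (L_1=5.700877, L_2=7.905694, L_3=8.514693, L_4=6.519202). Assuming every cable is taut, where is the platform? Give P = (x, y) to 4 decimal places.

circle eqns → linear via eq_j − eq_1; set k_j = A_j·A_j − L_j²
k_1 = 0.0000+100.0000−32.5000 = 67.5000
-16.0000·x + 20.0000·y = k_1−k_2 = 66.0000
-16.0000·x + 0.0000·y = k_1−k_3 = -24.0000
-16.0000·x + 10.0000·y = k_1−k_4 = 21.0000
solve first two rows → x=1.5000, y=4.5000
check cable 4: ‖A_4−P‖² = 42.5000 ≈ L_4² = 42.5000 ✓

(1.5000, 4.5000)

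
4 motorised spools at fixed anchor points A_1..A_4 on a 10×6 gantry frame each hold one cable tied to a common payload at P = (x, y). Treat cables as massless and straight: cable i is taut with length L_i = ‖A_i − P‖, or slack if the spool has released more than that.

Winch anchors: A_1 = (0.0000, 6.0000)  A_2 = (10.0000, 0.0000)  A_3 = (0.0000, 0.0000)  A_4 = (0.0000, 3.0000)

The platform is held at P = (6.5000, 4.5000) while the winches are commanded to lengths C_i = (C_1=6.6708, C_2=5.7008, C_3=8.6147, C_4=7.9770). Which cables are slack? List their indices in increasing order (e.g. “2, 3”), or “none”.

cable 1: √((-6.5000)²+(1.5000)²)=6.6708, C_1=6.6708: taut
cable 2: √((3.5000)²+(-4.5000)²)=5.7009, C_2=5.7008: taut
cable 3: √((-6.5000)²+(-4.5000)²)=7.9057, C_3=8.6147: slack
cable 4: √((-6.5000)²+(-1.5000)²)=6.6708, C_4=7.9770: slack

3, 4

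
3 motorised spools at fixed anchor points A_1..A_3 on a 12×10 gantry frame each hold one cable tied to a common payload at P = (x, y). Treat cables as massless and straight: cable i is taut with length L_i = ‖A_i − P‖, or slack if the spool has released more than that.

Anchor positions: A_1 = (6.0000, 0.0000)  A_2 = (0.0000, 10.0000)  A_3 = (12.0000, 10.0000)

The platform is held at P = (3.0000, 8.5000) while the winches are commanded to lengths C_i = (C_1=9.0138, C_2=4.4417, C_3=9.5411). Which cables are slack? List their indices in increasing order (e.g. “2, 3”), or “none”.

2, 3

cable 1: √((3.0000)²+(-8.5000)²)=9.0139, C_1=9.0138: taut
cable 2: √((-3.0000)²+(1.5000)²)=3.3541, C_2=4.4417: slack
cable 3: √((9.0000)²+(1.5000)²)=9.1241, C_3=9.5411: slack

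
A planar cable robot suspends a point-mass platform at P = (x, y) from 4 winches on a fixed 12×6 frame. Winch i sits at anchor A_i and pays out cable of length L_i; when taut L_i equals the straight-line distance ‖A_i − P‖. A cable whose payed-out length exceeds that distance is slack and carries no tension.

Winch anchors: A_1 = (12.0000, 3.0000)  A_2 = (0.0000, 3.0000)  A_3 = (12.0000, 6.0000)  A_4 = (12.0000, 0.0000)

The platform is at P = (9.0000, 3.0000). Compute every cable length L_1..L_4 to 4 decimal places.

L_1 = √((12.0000−9.0000)² + (3.0000−3.0000)²) = 3.0000
L_2 = √((0.0000−9.0000)² + (3.0000−3.0000)²) = 9.0000
L_3 = √((12.0000−9.0000)² + (6.0000−3.0000)²) = 4.2426
L_4 = √((12.0000−9.0000)² + (0.0000−3.0000)²) = 4.2426

(3.0000, 9.0000, 4.2426, 4.2426)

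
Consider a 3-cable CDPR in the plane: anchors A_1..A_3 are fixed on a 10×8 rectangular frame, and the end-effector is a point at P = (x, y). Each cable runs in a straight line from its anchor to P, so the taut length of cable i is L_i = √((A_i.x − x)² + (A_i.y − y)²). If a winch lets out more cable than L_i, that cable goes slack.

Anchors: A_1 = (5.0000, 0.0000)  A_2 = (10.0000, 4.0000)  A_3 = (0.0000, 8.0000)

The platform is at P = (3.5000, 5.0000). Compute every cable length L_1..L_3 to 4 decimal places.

L_1 = √((5.0000−3.5000)² + (0.0000−5.0000)²) = 5.2202
L_2 = √((10.0000−3.5000)² + (4.0000−5.0000)²) = 6.5765
L_3 = √((0.0000−3.5000)² + (8.0000−5.0000)²) = 4.6098

(5.2202, 6.5765, 4.6098)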